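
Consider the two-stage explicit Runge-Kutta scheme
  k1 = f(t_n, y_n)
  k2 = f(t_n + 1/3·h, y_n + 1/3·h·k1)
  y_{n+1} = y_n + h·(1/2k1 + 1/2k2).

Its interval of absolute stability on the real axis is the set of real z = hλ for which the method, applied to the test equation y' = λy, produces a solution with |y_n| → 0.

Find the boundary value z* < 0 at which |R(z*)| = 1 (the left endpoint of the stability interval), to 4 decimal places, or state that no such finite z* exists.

On y'=λy, z=hλ:
  k1=λy_n ⇒ h·k1=z·y_n;  k2=λ(1+1/3z)y_n ⇒ h·k2=z(1+1/3z)y_n
  y_{n+1}/y_n = 1 + 1/2z + 1/2z(1+1/3z) = 1 + z + 1/6z²
  ⇒ R(z) = 1 + z + 1/6z².

Solve |R(x)|<1 on ℝ⁻.
x=-1.15: |R|=0.0704
R=1: x+1/6x²=0 ⇒ x=−6=-6.0000; min R=1−1/(4·1/6)=-0.5000>−1
Confirm numerically:
  x=-5.649: |R|=0.66953 <1
  x=-5.412: |R|=0.46962 <1
  x=-4.369: |R|=0.18764 <1
  x=-4.236: |R|=0.24538 <1
  x=-6.400: |R|=1.42667 >1
  x=-6.313: |R|=1.32933 >1
  x=-6.046: |R|=1.04635 >1
Interval (-6.0000, 0).

z* = -6.0000.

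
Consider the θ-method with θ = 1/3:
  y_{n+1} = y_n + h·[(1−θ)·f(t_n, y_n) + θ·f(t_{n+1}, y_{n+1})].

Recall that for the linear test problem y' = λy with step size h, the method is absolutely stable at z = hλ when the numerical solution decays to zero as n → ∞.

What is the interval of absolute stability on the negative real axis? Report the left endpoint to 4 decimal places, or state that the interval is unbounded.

z∈(-6.0000,0).

With y'=λy (z=hλ):
  y_{n+1} = y_n + z·[2/3·y_n + 1/3·y_{n+1}] ⇒ (1 − 1/3z)y_{n+1} = (1 + 2/3z)y_n
  Hence R(z) = (1 + 2/3z)/(1 − 1/3z).

Solve |R(x)|<1 on ℝ⁻.
x=-1.14: |R|=0.1739
R=−1: 1+2/3x = −1+1/3x ⇒ -1/3x=2 ⇒ x=2/(-1/3)=-6.0000
Confirm numerically:
  x=-5.870: |R|=0.98534 <1
  x=-4.904: |R|=0.86134 <1
  x=-4.464: |R|=0.79421 <1
  x=-2.602: |R|=0.39343 <1
  x=-6.578: |R|=1.06035 >1
  x=-6.209: |R|=1.02270 >1
  x=-6.208: |R|=1.02259 >1
Interval (-6.0000, 0).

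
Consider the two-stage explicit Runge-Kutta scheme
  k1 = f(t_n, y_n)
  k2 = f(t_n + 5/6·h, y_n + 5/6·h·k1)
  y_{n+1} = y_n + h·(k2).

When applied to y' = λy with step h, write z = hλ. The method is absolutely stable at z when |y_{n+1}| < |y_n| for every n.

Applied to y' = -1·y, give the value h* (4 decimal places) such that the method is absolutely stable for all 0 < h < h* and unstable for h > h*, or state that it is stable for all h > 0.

Test eqn y'=λy, z=hλ:
  k1=λy_n ⇒ h·k1=z·y_n;  k2=λ(1+5/6z)y_n ⇒ h·k2=z(1+5/6z)y_n
  y_{n+1}/y_n = 1 + z(1+5/6z) = 1 + z + 5/6z²
  Hence R(z) = 1 + z + 5/6z².

Solve |R(x)|<1 on ℝ⁻.
x=-0.6: |R|=0.7000
R=1: x+5/6x²=0 ⇒ x=−6/5=-1.2000; min R=1−1/(4·5/6)=0.7000>−1
Confirm numerically:
  x=-1.138: |R|=0.94120 <1
  x=-0.868: |R|=0.75985 <1
  x=-0.626: |R|=0.70056 <1
  x=-1.784: |R|=1.86821 >1
  x=-1.622: |R|=1.57040 >1
  x=-1.517: |R|=1.40074 >1
Stable set (-1.2000, 0).

(-1.2000,0); λ=-1 ⇒ h* = (6/5)/1 = 1.2000.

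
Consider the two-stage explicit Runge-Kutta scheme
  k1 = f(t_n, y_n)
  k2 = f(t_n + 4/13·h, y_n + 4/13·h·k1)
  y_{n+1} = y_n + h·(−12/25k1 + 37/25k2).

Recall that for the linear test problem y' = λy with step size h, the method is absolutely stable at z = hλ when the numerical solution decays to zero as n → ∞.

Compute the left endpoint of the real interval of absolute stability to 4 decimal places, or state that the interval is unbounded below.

Test eqn y'=λy, z=hλ:
  k1=λy_n ⇒ h·k1=z·y_n;  k2=λ(1+4/13z)y_n ⇒ h·k2=z(1+4/13z)y_n
  y_{n+1}/y_n = 1 − 12/25z + 37/25z(1+4/13z) = 1 + z + 148/325z²
  Hence R(z) = 1 + z + 148/325z².

Solve |R(x)|<1 on ℝ⁻.
x=-0.44: |R|=0.6482
R=1: x+148/325x²=0 ⇒ x=−325/148=-2.1959; min R=1−1/(4·148/325)=0.4510>−1
Confirm numerically:
  x=-1.903: |R|=0.74613 <1
  x=-1.480: |R|=0.51747 <1
  x=-1.307: |R|=0.47091 <1
  x=-1.188: |R|=0.45470 <1
  x=-2.545: |R|=1.40454 >1
  x=-2.531: |R|=1.38618 >1
  x=-2.253: |R|=1.05854 >1
So |R|<1 on (-2.1959, 0).

left endpoint -2.1959.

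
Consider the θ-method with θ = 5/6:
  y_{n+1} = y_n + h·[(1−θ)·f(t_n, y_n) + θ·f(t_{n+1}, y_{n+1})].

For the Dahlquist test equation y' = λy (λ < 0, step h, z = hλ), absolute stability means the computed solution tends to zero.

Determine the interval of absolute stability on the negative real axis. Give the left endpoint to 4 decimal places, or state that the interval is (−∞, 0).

interval (−∞, 0).

With y'=λy (z=hλ):
  y_{n+1} = y_n + z·[1/6·y_n + 5/6·y_{n+1}] ⇒ (1 − 5/6z)y_{n+1} = (1 + 1/6z)y_n
  R(z) = (1 + 1/6z)/(1 − 5/6z).

Solve |R(x)|<1 on ℝ⁻.
x=-0.72: |R|=0.5500
x=-2: |R|=0.2500
x=-10: |R|=0.0714
x=-100: |R|=0.1858
θ=5/6≥1/2 ⇒ |1+1/6x|<|1−5/6x| ∀x<0 ⇒ stable on all of ℝ⁻.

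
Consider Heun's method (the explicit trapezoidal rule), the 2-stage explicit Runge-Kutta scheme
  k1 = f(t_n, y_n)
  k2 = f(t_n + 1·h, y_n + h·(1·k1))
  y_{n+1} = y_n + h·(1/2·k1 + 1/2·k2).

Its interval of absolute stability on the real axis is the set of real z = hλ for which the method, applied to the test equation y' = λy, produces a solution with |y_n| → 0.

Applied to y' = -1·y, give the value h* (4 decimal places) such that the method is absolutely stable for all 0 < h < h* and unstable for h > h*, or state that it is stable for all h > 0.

(-2.0000,0); λ=-1 ⇒ h* = 2.0000.

With y'=λy (z=hλ):
  order 2, 2-stage ⇒ R(z)=1+z+z^2/2
  (e.g. R(-1.79)=0.81205, |R|=0.81205)

Solve |R(x)|<1 on ℝ⁻.
x=-1.79: |R|=0.8121
|R(-1.14)|=0.5098 |R(-1.09)|=0.5040 |R(-0.56)|=0.5968
Bisect:
  x_lo=-2.5728 |R|=1.7368  x_hi=-0.0644 |R|=0.9376
  mid=-1.31861 |R|=0.55076 →hi
  mid=-1.94570 |R|=0.94717 →hi
  mid=-2.25924 |R|=1.29285 →lo
  mid=-2.10247 |R|=1.10772 →lo
  mid=-2.02409 |R|=1.02438 →lo
  mid=-1.98489 |R|=0.98501 →hi
  mid=-2.00449 |R|=1.00450 →lo
  mid=-1.99469 |R|=0.99471 →hi
  ...
  [-2.00005,-1.99990] ⇒ x*=-2.0000
Stable set (-2.0000, 0).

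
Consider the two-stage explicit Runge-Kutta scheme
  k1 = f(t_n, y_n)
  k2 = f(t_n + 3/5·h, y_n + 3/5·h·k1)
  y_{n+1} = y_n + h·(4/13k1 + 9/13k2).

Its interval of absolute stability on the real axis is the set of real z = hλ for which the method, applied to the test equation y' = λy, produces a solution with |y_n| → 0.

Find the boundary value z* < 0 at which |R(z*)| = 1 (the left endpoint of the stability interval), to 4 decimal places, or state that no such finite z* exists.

left endpoint -2.4074.

Set f=λy, z=hλ:
  k1=λy_n ⇒ h·k1=z·y_n;  k2=λ(1+3/5z)y_n ⇒ h·k2=z(1+3/5z)y_n
  y_{n+1}/y_n = 1 + 4/13z + 9/13z(1+3/5z) = 1 + z + 27/65z²
  R(z) = 1 + z + 27/65z².

Boundary: |R(x)|=1, x<0.
x=-1.7: |R|=0.5005
R=1: x+27/65x²=0 ⇒ x=−65/27=-2.4074; min R=1−1/(4·27/65)=0.3981>−1
Confirm numerically:
  x=-1.923: |R|=0.61306 <1
  x=-1.688: |R|=0.49557 <1
  x=-1.230: |R|=0.39844 <1
  x=-0.995: |R|=0.41624 <1
  x=-2.729: |R|=1.36455 >1
  x=-2.692: |R|=1.31824 >1
Interval (-2.4074, 0).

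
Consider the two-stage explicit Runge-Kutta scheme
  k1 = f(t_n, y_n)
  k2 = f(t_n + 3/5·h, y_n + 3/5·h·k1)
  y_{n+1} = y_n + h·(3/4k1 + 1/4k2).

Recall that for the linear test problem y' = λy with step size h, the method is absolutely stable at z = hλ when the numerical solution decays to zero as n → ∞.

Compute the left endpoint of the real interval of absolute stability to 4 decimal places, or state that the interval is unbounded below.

left endpoint -6.6667.

Test eqn y'=λy, z=hλ:
  k1=λy_n ⇒ h·k1=z·y_n;  k2=λ(1+3/5z)y_n ⇒ h·k2=z(1+3/5z)y_n
  y_{n+1}/y_n = 1 + 3/4z + 1/4z(1+3/5z) = 1 + z + 3/20z²
  R(z) = 1 + z + 3/20z².

Find x<0 with |R(x)|<1.
x=-0.46: |R|=0.5717
R=1: x+3/20x²=0 ⇒ x=−20/3=-6.6667; min R=1−1/(4·3/20)=-0.6667>−1
Confirm numerically:
  x=-6.323: |R|=0.67405 <1
  x=-5.760: |R|=0.21664 <1
  x=-5.446: |R|=0.00284 <1
  x=-5.247: |R|=0.11735 <1
  x=-7.231: |R|=1.61210 >1
  x=-7.008: |R|=1.35881 >1
Stable set (-6.6667, 0).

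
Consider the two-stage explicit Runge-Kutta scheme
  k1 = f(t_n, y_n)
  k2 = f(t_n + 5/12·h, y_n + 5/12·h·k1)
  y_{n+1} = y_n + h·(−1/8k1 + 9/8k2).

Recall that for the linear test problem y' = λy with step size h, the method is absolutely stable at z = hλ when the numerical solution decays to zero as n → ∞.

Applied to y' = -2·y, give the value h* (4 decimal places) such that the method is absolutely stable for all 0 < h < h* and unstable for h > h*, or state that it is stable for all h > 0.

Test eqn y'=λy, z=hλ:
  k1=λy_n ⇒ h·k1=z·y_n;  k2=λ(1+5/12z)y_n ⇒ h·k2=z(1+5/12z)y_n
  y_{n+1}/y_n = 1 − 1/8z + 9/8z(1+5/12z) = 1 + z + 15/32z²
  ⇒ R(z) = 1 + z + 15/32z².

Boundary: |R(x)|=1, x<0.
x=-1.36: |R|=0.5070
R=1: x+15/32x²=0 ⇒ x=−32/15=-2.1333; min R=1−1/(4·15/32)=0.4667>−1
Confirm numerically:
  x=-2.026: |R|=0.89807 <1
  x=-1.586: |R|=0.59309 <1
  x=-0.924: |R|=0.47621 <1
  x=-0.859: |R|=0.48688 <1
  x=-2.660: |R|=1.65669 >1
  x=-2.427: |R|=1.33409 >1
  x=-2.163: |R|=1.03008 >1
Stable set (-2.1333, 0).

(-2.1333,0); λ=-2 ⇒ h* = (32/15)/2 = 1.0667.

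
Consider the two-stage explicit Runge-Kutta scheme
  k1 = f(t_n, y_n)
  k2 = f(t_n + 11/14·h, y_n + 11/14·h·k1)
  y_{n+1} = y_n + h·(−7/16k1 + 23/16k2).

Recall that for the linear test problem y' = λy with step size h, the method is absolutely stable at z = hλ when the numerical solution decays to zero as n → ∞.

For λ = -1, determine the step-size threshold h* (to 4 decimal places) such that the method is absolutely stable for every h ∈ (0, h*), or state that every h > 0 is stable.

Set f=λy, z=hλ:
  k1=λy_n ⇒ h·k1=z·y_n;  k2=λ(1+11/14z)y_n ⇒ h·k2=z(1+11/14z)y_n
  y_{n+1}/y_n = 1 − 7/16z + 23/16z(1+11/14z) = 1 + z + 253/224z²
  so R(z) = 1 + z + 253/224z².

Boundary: |R(x)|=1, x<0.
x=-0.82: |R|=0.9395
R=1: x+253/224x²=0 ⇒ x=−224/253=-0.8854; min R=1−1/(4·253/224)=0.7787>−1
Confirm numerically:
  x=-0.799: |R|=0.92205 <1
  x=-0.676: |R|=0.84014 <1
  x=-0.631: |R|=0.81871 <1
  x=-0.426: |R|=0.77897 <1
  x=-1.261: |R|=1.53498 >1
  x=-1.236: |R|=1.48948 >1
  x=-1.226: |R|=1.47167 >1
Stable set (-0.8854, 0).

(-0.8854,0); λ=-1 ⇒ h* = (224/253)/1 = 0.8854.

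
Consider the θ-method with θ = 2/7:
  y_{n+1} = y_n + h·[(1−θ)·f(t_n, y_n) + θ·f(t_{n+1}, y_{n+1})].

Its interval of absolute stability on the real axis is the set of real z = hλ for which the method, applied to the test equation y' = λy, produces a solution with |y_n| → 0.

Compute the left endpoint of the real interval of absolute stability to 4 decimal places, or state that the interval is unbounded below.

On y'=λy, z=hλ:
  y_{n+1} = y_n + z·[5/7·y_n + 2/7·y_{n+1}] ⇒ (1 − 2/7z)y_{n+1} = (1 + 5/7z)y_n
  so R(z) = (1 + 5/7z)/(1 − 2/7z).

Need |R(x)|<1, x<0.
x=-0.54: |R|=0.5322
R=−1: 1+5/7x = −1+2/7x ⇒ -3/7x=2 ⇒ x=2/(-3/7)=-4.6667
Confirm numerically:
  x=-3.765: |R|=0.81383 <1
  x=-3.641: |R|=0.78455 <1
  x=-2.323: |R|=0.39627 <1
  x=-5.070: |R|=1.07060 >1
  x=-4.960: |R|=1.05201 >1
Stable set (-4.6667, 0).

left endpoint -4.6667.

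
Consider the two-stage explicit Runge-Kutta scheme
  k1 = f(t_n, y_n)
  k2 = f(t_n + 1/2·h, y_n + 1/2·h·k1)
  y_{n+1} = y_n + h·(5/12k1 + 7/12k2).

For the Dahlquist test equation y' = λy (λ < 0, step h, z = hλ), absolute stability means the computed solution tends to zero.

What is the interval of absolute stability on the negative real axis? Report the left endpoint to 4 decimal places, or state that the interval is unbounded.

z∈(-3.4286,0).

With y'=λy (z=hλ):
  k1=λy_n ⇒ h·k1=z·y_n;  k2=λ(1+1/2z)y_n ⇒ h·k2=z(1+1/2z)y_n
  y_{n+1}/y_n = 1 + 5/12z + 7/12z(1+1/2z) = 1 + z + 7/24z²
  Hence R(z) = 1 + z + 7/24z².

Boundary: |R(x)|=1, x<0.
x=-0.9: |R|=0.3362
R=1: x+7/24x²=0 ⇒ x=−24/7=-3.4286; min R=1−1/(4·7/24)=0.1429>−1
Confirm numerically:
  x=-2.969: |R|=0.60203 <1
  x=-2.616: |R|=0.38001 <1
  x=-1.676: |R|=0.14328 <1
  x=-3.812: |R|=1.42631 >1
  x=-3.601: |R|=1.18110 >1
Stable set (-3.4286, 0).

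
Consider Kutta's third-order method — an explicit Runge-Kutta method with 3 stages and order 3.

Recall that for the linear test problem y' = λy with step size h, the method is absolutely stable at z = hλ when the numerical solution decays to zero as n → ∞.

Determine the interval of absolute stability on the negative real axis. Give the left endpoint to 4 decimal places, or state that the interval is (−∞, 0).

Set f=λy, z=hλ:
  order 3, 3-stage ⇒ R(z)=1+z+z^2/2+z^3/6
  (e.g. R(-1.17)=0.24751, |R|=0.24751)

Need |R(x)|<1, x<0.
x=-1.17: |R|=0.2475
|R(-1.39)|=0.1284 |R(-0.93)|=0.3684 |R(-0.84)|=0.4140
Bisect:
  x_lo=-3.0742 |R|=2.1910  x_hi=-0.3521 |R|=0.7026
  mid=-1.71312 |R|=0.08367 →hi
  mid=-2.39365 |R|=0.81463 →hi
  mid=-2.73391 |R|=1.40244 →lo
  mid=-2.56378 |R|=1.08590 →lo
  mid=-2.47871 |R|=0.94491 →hi
  mid=-2.52125 |R|=1.01403 →lo
  mid=-2.49998 |R|=0.97913 →hi
  mid=-2.51061 |R|=0.99650 →hi
  mid=-2.51593 |R|=1.00524 →lo
  mid=-2.51327 |R|=1.00087 →lo
  ...
  [-2.51277,-2.51261] ⇒ x*=-2.5127
Stable set (-2.5127, 0).

(-2.5127, 0).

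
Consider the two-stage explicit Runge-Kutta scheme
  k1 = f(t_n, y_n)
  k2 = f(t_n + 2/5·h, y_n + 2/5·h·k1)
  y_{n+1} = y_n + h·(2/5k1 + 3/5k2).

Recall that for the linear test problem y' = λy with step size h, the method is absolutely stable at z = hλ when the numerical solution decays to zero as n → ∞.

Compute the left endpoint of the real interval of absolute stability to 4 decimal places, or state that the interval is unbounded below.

Set f=λy, z=hλ:
  k1=λy_n ⇒ h·k1=z·y_n;  k2=λ(1+2/5z)y_n ⇒ h·k2=z(1+2/5z)y_n
  y_{n+1}/y_n = 1 + 2/5z + 3/5z(1+2/5z) = 1 + z + 6/25z²
  Hence R(z) = 1 + z + 6/25z².

Need |R(x)|<1, x<0.
x=-0.37: |R|=0.6629
R=1: x+6/25x²=0 ⇒ x=−25/6=-4.1667; min R=1−1/(4·6/25)=-0.0417>−1
Confirm numerically:
  x=-3.320: |R|=0.32538 <1
  x=-2.607: |R|=0.02415 <1
  x=-2.552: |R|=0.01105 <1
  x=-2.217: |R|=0.03738 <1
  x=-4.350: |R|=1.19140 >1
  x=-4.277: |R|=1.11325 >1
Interval (-4.1667, 0).

left endpoint -4.1667.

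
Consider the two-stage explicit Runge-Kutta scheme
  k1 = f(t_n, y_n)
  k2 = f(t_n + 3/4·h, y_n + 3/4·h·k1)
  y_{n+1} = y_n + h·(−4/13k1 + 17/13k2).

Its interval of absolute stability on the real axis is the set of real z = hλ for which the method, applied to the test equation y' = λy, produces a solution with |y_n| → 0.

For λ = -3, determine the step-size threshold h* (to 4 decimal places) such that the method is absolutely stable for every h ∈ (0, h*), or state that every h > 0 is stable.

(-1.0196,0); λ=-3 ⇒ h* = (52/51)/3 = 0.3399.

Test eqn y'=λy, z=hλ:
  k1=λy_n ⇒ h·k1=z·y_n;  k2=λ(1+3/4z)y_n ⇒ h·k2=z(1+3/4z)y_n
  y_{n+1}/y_n = 1 − 4/13z + 17/13z(1+3/4z) = 1 + z + 51/52z²
  Hence R(z) = 1 + z + 51/52z².

Need |R(x)|<1, x<0.
x=-1.59: |R|=1.8895
R=1: x+51/52x²=0 ⇒ x=−52/51=-1.0196; min R=1−1/(4·51/52)=0.7451>−1
Confirm numerically:
  x=-0.864: |R|=0.86814 <1
  x=-0.801: |R|=0.82826 <1
  x=-0.571: |R|=0.74877 <1
  x=-1.300: |R|=1.35750 >1
  x=-1.240: |R|=1.26803 >1
  x=-1.087: |R|=1.07185 >1
Interval (-1.0196, 0).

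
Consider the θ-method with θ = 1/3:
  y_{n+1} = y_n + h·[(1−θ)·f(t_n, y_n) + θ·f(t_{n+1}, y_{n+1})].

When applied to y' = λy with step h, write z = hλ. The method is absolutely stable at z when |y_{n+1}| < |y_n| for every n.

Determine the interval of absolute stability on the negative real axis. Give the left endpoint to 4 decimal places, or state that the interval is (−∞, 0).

(-6.0000, 0).

On y'=λy, z=hλ:
  y_{n+1} = y_n + z·[2/3·y_n + 1/3·y_{n+1}] ⇒ (1 − 1/3z)y_{n+1} = (1 + 2/3z)y_n
  so R(z) = (1 + 2/3z)/(1 − 1/3z).

Solve |R(x)|<1 on ℝ⁻.
x=-1.63: |R|=0.0562
R=−1: 1+2/3x = −1+1/3x ⇒ -1/3x=2 ⇒ x=2/(-1/3)=-6.0000
Confirm numerically:
  x=-5.292: |R|=0.91462 <1
  x=-5.077: |R|=0.88572 <1
  x=-4.329: |R|=0.77200 <1
  x=-3.291: |R|=0.56938 <1
  x=-6.562: |R|=1.05877 >1
  x=-6.493: |R|=1.05193 >1
Interval (-6.0000, 0).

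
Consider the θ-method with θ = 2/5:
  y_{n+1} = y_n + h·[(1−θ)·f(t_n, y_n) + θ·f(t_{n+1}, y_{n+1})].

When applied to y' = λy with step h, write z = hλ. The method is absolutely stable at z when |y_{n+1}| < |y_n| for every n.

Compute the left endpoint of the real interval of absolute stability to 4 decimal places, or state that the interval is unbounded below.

z* = -10.0000.

With y'=λy (z=hλ):
  y_{n+1} = y_n + z·[3/5·y_n + 2/5·y_{n+1}] ⇒ (1 − 2/5z)y_{n+1} = (1 + 3/5z)y_n
  ⇒ R(z) = (1 + 3/5z)/(1 − 2/5z).

Need |R(x)|<1, x<0.
x=-0.95: |R|=0.3116
R=−1: 1+3/5x = −1+2/5x ⇒ -1/5x=2 ⇒ x=2/(-1/5)=-10.0000
Confirm numerically:
  x=-9.958: |R|=0.99831 <1
  x=-5.640: |R|=0.73219 <1
  x=-4.565: |R|=0.61536 <1
  x=-10.589: |R|=1.02250 >1
  x=-10.348: |R|=1.01354 >1
  x=-10.151: |R|=1.00597 >1
Stable set (-10.0000, 0).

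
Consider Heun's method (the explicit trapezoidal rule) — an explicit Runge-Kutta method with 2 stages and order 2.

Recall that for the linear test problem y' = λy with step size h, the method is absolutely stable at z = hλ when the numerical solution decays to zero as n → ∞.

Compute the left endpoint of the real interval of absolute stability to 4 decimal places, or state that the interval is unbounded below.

Test eqn y'=λy, z=hλ:
  order 2, 2-stage ⇒ R(z)=1+z+z^2/2
  (e.g. R(-0.55)=0.60125, |R|=0.60125)

Solve |R(x)|<1 on ℝ⁻.
x=-0.55: |R|=0.6013
|R(-2.06)|=1.0618 |R(-1.97)|=0.9704 |R(-1.87)|=0.8785
Bisect:
  x_lo=-2.5059 |R|=1.6339  x_hi=-0.1604 |R|=0.8525
  mid=-1.33316 |R|=0.55550 →hi
  mid=-1.91954 |R|=0.92278 →hi
  mid=-2.21273 |R|=1.23536 →lo
  mid=-2.06614 |R|=1.06832 →lo
  mid=-1.99284 |R|=0.99286 →hi
  mid=-2.02949 |R|=1.02992 →lo
  mid=-2.01116 |R|=1.01123 →lo
  mid=-2.00200 |R|=1.00200 →lo
  mid=-1.99742 |R|=0.99742 →hi
  ...
  [-2.00014,-2.00000] ⇒ x*=-2.0000
Stable set (-2.0000, 0).

left endpoint -2.0000.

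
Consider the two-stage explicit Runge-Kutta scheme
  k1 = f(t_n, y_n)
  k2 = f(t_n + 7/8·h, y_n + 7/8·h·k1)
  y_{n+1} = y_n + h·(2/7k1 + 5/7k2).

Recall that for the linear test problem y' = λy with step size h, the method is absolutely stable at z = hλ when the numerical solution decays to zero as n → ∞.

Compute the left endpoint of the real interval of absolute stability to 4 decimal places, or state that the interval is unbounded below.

left endpoint -1.6000.

With y'=λy (z=hλ):
  k1=λy_n ⇒ h·k1=z·y_n;  k2=λ(1+7/8z)y_n ⇒ h·k2=z(1+7/8z)y_n
  y_{n+1}/y_n = 1 + 2/7z + 5/7z(1+7/8z) = 1 + z + 5/8z²
  so R(z) = 1 + z + 5/8z².

Boundary: |R(x)|=1, x<0.
x=-1.61: |R|=1.0101
R=1: x+5/8x²=0 ⇒ x=−8/5=-1.6000; min R=1−1/(4·5/8)=0.6000>−1
Confirm numerically:
  x=-1.098: |R|=0.65550 <1
  x=-1.092: |R|=0.65329 <1
  x=-0.902: |R|=0.60650 <1
  x=-2.049: |R|=1.57500 >1
  x=-1.843: |R|=1.27991 >1
So |R|<1 on (-1.6000, 0).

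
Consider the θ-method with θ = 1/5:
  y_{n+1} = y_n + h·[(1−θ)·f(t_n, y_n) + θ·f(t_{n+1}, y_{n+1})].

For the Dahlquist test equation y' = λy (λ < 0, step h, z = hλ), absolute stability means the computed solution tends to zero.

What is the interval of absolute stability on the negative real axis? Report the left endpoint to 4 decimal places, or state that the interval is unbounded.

(-3.3333, 0).

Set f=λy, z=hλ:
  y_{n+1} = y_n + z·[4/5·y_n + 1/5·y_{n+1}] ⇒ (1 − 1/5z)y_{n+1} = (1 + 4/5z)y_n
  R(z) = (1 + 4/5z)/(1 − 1/5z).

Need |R(x)|<1, x<0.
x=-1.31: |R|=0.0380
R=−1: 1+4/5x = −1+1/5x ⇒ -3/5x=2 ⇒ x=2/(-3/5)=-3.3333
Confirm numerically:
  x=-2.864: |R|=0.82096 <1
  x=-2.587: |R|=0.70489 <1
  x=-1.858: |R|=0.35462 <1
  x=-3.463: |R|=1.04596 >1
  x=-3.402: |R|=1.02452 >1
So |R|<1 on (-3.3333, 0).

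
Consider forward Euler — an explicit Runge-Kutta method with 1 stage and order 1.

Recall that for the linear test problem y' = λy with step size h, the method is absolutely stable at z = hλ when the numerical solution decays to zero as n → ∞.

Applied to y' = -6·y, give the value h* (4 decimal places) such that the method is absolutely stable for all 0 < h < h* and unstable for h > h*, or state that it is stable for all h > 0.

Set f=λy, z=hλ:
  order 1, 1-stage ⇒ R(z)=1+z
  (e.g. R(-1.36)=-0.36000, |R|=0.36000)

Need |R(x)|<1, x<0.
x=-1.36: |R|=0.3600
|R(-1.82)|=0.8200 |R(-1.1)|=0.1000 |R(-1.01)|=0.0100
Bisect:
  x_lo=-2.6979 |R|=1.6979  x_hi=-0.1449 |R|=0.8551
  mid=-1.42137 |R|=0.42137 →hi
  mid=-2.05963 |R|=1.05963 →lo
  mid=-1.74050 |R|=0.74050 →hi
  mid=-1.90007 |R|=0.90007 →hi
  mid=-1.97985 |R|=0.97985 →hi
  mid=-2.01974 |R|=1.01974 →lo
  mid=-1.99980 |R|=0.99980 →hi
  mid=-2.00977 |R|=1.00977 →lo
  ...
  [-2.00011,-1.99995] ⇒ x*=-2.0000
Stable set (-2.0000, 0).

(-2.0000,0); λ=-6 ⇒ h* = 0.3333.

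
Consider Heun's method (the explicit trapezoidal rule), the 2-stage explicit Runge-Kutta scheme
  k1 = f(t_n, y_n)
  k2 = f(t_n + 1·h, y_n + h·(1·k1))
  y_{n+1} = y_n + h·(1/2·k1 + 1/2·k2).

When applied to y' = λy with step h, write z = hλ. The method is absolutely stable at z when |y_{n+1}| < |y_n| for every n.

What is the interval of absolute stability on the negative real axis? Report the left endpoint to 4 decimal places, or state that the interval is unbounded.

(-2.0000, 0).

With y'=λy (z=hλ):
  order 2, 2-stage ⇒ R(z)=1+z+z^2/2
  (e.g. R(-1.09)=0.50405, |R|=0.50405)

Boundary: |R(x)|=1, x<0.
x=-1.09: |R|=0.5040
|R(-2.13)|=1.1384 |R(-1.92)|=0.9232 |R(-0.55)|=0.6013
Bisect:
  x_lo=-2.6945 |R|=1.9356  x_hi=-0.3748 |R|=0.6955
  mid=-1.53462 |R|=0.64291 →hi
  mid=-2.11455 |R|=1.12111 →lo
  mid=-1.82459 |R|=0.83997 →hi
  mid=-1.96957 |R|=0.97003 →hi
  mid=-2.04206 |R|=1.04294 →lo
  mid=-2.00581 |R|=1.00583 →lo
  mid=-1.98769 |R|=0.98777 →hi
  mid=-1.99675 |R|=0.99676 →hi
  mid=-2.00128 |R|=1.00128 →lo
  ...
  [-2.00001,-1.99987] ⇒ x*=-2.0000
Stable set (-2.0000, 0).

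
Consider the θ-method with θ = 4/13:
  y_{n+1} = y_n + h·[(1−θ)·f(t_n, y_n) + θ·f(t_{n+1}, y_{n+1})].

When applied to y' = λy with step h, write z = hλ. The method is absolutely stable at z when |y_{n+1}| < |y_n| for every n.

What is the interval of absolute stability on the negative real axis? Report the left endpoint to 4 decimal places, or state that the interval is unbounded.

On y'=λy, z=hλ:
  y_{n+1} = y_n + z·[9/13·y_n + 4/13·y_{n+1}] ⇒ (1 − 4/13z)y_{n+1} = (1 + 9/13z)y_n
  ⇒ R(z) = (1 + 9/13z)/(1 − 4/13z).

Boundary: |R(x)|=1, x<0.
x=-0.44: |R|=0.6125
R=−1: 1+9/13x = −1+4/13x ⇒ -5/13x=2 ⇒ x=2/(-5/13)=-5.2000
Confirm numerically:
  x=-4.079: |R|=0.80881 <1
  x=-3.207: |R|=0.61418 <1
  x=-3.114: |R|=0.59027 <1
  x=-2.250: |R|=0.32955 <1
  x=-5.755: |R|=1.07704 >1
  x=-5.566: |R|=1.05189 >1
Stable set (-5.2000, 0).

z∈(-5.2000,0).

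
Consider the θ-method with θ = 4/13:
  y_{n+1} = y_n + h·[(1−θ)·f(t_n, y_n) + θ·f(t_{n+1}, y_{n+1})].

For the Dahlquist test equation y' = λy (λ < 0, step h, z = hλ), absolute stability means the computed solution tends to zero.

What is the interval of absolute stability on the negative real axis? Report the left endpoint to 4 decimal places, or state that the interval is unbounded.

(-5.2000, 0).

Test eqn y'=λy, z=hλ:
  y_{n+1} = y_n + z·[9/13·y_n + 4/13·y_{n+1}] ⇒ (1 − 4/13z)y_{n+1} = (1 + 9/13z)y_n
  Hence R(z) = (1 + 9/13z)/(1 − 4/13z).

Boundary: |R(x)|=1, x<0.
x=-1.38: |R|=0.0313
R=−1: 1+9/13x = −1+4/13x ⇒ -5/13x=2 ⇒ x=2/(-5/13)=-5.2000
Confirm numerically:
  x=-3.595: |R|=0.70690 <1
  x=-3.128: |R|=0.59392 <1
  x=-2.591: |R|=0.44166 <1
  x=-5.607: |R|=1.05744 >1
  x=-5.430: |R|=1.03312 >1
  x=-5.352: |R|=1.02209 >1
Interval (-5.2000, 0).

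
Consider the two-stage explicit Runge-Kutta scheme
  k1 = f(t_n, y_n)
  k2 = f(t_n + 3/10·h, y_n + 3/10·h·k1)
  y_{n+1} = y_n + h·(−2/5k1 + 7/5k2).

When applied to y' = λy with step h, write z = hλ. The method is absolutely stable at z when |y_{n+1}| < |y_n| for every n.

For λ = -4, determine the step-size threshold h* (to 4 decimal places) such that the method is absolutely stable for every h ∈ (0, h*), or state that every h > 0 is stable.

(-2.3810,0); λ=-4 ⇒ h* = (50/21)/4 = 0.5952.

With y'=λy (z=hλ):
  k1=λy_n ⇒ h·k1=z·y_n;  k2=λ(1+3/10z)y_n ⇒ h·k2=z(1+3/10z)y_n
  y_{n+1}/y_n = 1 − 2/5z + 7/5z(1+3/10z) = 1 + z + 21/50z²
  so R(z) = 1 + z + 21/50z².

Find x<0 with |R(x)|<1.
x=-1.78: |R|=0.5507
R=1: x+21/50x²=0 ⇒ x=−50/21=-2.3810; min R=1−1/(4·21/50)=0.4048>−1
Confirm numerically:
  x=-2.257: |R|=0.88250 <1
  x=-1.758: |R|=0.54004 <1
  x=-1.686: |R|=0.50789 <1
  x=-2.749: |R|=1.42494 >1
  x=-2.748: |R|=1.42363 >1
  x=-2.671: |R|=1.32538 >1
Interval (-2.3810, 0).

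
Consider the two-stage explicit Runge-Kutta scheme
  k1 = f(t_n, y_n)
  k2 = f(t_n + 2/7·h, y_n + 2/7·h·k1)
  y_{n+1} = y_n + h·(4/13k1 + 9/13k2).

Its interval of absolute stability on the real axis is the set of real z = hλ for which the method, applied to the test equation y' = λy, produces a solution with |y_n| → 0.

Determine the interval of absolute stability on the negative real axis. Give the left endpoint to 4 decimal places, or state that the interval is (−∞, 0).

Set f=λy, z=hλ:
  k1=λy_n ⇒ h·k1=z·y_n;  k2=λ(1+2/7z)y_n ⇒ h·k2=z(1+2/7z)y_n
  y_{n+1}/y_n = 1 + 4/13z + 9/13z(1+2/7z) = 1 + z + 18/91z²
  Hence R(z) = 1 + z + 18/91z².

Solve |R(x)|<1 on ℝ⁻.
x=-0.74: |R|=0.3683
R=1: x+18/91x²=0 ⇒ x=−91/18=-5.0556; min R=1−1/(4·18/91)=-0.2639>−1
Confirm numerically:
  x=-4.124: |R|=0.24010 <1
  x=-3.003: |R|=0.21922 <1
  x=-2.708: |R|=0.25746 <1
  x=-5.475: |R|=1.45424 >1
  x=-5.344: |R|=1.30490 >1
  x=-5.342: |R|=1.30267 >1
Interval (-5.0556, 0).

z∈(-5.0556,0).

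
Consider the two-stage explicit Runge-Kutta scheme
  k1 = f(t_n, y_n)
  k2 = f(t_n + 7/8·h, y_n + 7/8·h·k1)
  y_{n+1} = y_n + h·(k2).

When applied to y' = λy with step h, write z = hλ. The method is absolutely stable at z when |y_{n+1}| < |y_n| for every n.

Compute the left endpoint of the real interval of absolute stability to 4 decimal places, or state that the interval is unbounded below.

Test eqn y'=λy, z=hλ:
  k1=λy_n ⇒ h·k1=z·y_n;  k2=λ(1+7/8z)y_n ⇒ h·k2=z(1+7/8z)y_n
  y_{n+1}/y_n = 1 + z(1+7/8z) = 1 + z + 7/8z²
  Hence R(z) = 1 + z + 7/8z².

Boundary: |R(x)|=1, x<0.
x=-0.4: |R|=0.7400
R=1: x+7/8x²=0 ⇒ x=−8/7=-1.1429; min R=1−1/(4·7/8)=0.7143>−1
Confirm numerically:
  x=-0.862: |R|=0.78816 <1
  x=-0.657: |R|=0.72069 <1
  x=-0.526: |R|=0.71609 <1
  x=-1.640: |R|=1.71340 >1
  x=-1.502: |R|=1.47200 >1
Interval (-1.1429, 0).

z* = -1.1429.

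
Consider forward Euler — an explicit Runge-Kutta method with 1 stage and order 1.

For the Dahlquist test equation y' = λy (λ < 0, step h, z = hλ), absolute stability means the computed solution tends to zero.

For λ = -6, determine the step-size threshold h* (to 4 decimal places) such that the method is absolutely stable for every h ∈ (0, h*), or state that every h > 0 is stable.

(-2.0000,0); λ=-6 ⇒ h* = 0.3333.

Set f=λy, z=hλ:
  order 1, 1-stage ⇒ R(z)=1+z
  (e.g. R(-1.22)=-0.22000, |R|=0.22000)

Find x<0 with |R(x)|<1.
x=-1.22: |R|=0.2200
|R(-2.03)|=1.0300 |R(-1.65)|=0.6500 |R(-0.87)|=0.1300
Bisect:
  x_lo=-2.7950 |R|=1.7950  x_hi=-0.0668 |R|=0.9332
  mid=-1.43092 |R|=0.43092 →hi
  mid=-2.11295 |R|=1.11295 →lo
  mid=-1.77193 |R|=0.77193 →hi
  mid=-1.94244 |R|=0.94244 →hi
  mid=-2.02770 |R|=1.02770 →lo
  mid=-1.98507 |R|=0.98507 →hi
  mid=-2.00639 |R|=1.00639 →lo
  mid=-1.99573 |R|=0.99573 →hi
  mid=-2.00106 |R|=1.00106 →lo
  mid=-1.99839 |R|=0.99839 →hi
  ...
  [-2.00006,-1.99989] ⇒ x*=-2.0000
So |R|<1 on (-2.0000, 0).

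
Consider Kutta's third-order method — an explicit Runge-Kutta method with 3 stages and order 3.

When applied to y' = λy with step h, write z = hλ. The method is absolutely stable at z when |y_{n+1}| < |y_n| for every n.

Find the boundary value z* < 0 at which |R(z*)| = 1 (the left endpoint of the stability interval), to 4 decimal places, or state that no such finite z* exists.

left endpoint -2.5127.

With y'=λy (z=hλ):
  order 3, 3-stage ⇒ R(z)=1+z+z^2/2+z^3/6
  (e.g. R(-0.57)=0.56158, |R|=0.56158)

Find x<0 with |R(x)|<1.
x=-0.57: |R|=0.5616
|R(-2.7)|=1.3355 |R(-2.31)|=0.6963 |R(-1.59)|=0.0041
Bisect:
  x_lo=-3.0639 |R|=2.1638  x_hi=-0.2539 |R|=0.7756
  mid=-1.65889 |R|=0.04378 →hi
  mid=-2.36137 |R|=0.76786 →hi
  mid=-2.71261 |R|=1.36016 →lo
  mid=-2.53699 |R|=1.04031 →lo
  mid=-2.44918 |R|=0.89850 →hi
  mid=-2.49309 |R|=0.96797 →hi
  mid=-2.51504 |R|=1.00377 →lo
  mid=-2.50406 |R|=0.98578 →hi
  mid=-2.50955 |R|=0.99475 →hi
  mid=-2.51229 |R|=0.99926 →hi
  ...
  [-2.51281,-2.51264] ⇒ x*=-2.5127
Interval (-2.5127, 0).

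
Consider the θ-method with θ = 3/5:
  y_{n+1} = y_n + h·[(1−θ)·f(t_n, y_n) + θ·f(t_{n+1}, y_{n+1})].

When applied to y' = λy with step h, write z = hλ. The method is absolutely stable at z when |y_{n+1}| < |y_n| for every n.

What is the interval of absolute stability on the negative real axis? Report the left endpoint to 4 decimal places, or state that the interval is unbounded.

On y'=λy, z=hλ:
  y_{n+1} = y_n + z·[2/5·y_n + 3/5·y_{n+1}] ⇒ (1 − 3/5z)y_{n+1} = (1 + 2/5z)y_n
  so R(z) = (1 + 2/5z)/(1 − 3/5z).

Boundary: |R(x)|=1, x<0.
x=-1.41: |R|=0.2362
x=-2: |R|=0.0909
x=-10: |R|=0.4286
x=-100: |R|=0.6393
θ=3/5≥1/2 ⇒ |1+2/5x|<|1−3/5x| ∀x<0 ⇒ unbounded interval.

(−∞, 0) — no finite endpoint.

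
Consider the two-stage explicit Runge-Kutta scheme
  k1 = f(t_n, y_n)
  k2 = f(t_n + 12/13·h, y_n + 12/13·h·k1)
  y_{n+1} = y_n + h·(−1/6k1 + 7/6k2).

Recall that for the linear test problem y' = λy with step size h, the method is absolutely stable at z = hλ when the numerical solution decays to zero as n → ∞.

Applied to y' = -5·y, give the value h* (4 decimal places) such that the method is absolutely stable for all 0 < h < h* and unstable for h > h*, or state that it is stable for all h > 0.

(-0.9286,0); λ=-5 ⇒ h* = (13/14)/5 = 0.1857.

Test eqn y'=λy, z=hλ:
  k1=λy_n ⇒ h·k1=z·y_n;  k2=λ(1+12/13z)y_n ⇒ h·k2=z(1+12/13z)y_n
  y_{n+1}/y_n = 1 − 1/6z + 7/6z(1+12/13z) = 1 + z + 14/13z²
  R(z) = 1 + z + 14/13z².

Solve |R(x)|<1 on ℝ⁻.
x=-0.44: |R|=0.7685
R=1: x+14/13x²=0 ⇒ x=−13/14=-0.9286; min R=1−1/(4·14/13)=0.7679>−1
Confirm numerically:
  x=-0.891: |R|=0.96395 <1
  x=-0.798: |R|=0.88779 <1
  x=-0.577: |R|=0.78154 <1
  x=-1.385: |R|=1.68078 >1
  x=-1.364: |R|=1.63961 >1
  x=-1.200: |R|=1.35077 >1
Interval (-0.9286, 0).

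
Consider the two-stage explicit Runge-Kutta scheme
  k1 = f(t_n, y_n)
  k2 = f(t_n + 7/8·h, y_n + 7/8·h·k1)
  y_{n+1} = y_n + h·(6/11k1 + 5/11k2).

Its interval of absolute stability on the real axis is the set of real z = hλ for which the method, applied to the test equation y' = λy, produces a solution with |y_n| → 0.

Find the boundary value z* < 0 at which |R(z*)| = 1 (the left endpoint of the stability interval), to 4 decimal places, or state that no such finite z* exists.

Set f=λy, z=hλ:
  k1=λy_n ⇒ h·k1=z·y_n;  k2=λ(1+7/8z)y_n ⇒ h·k2=z(1+7/8z)y_n
  y_{n+1}/y_n = 1 + 6/11z + 5/11z(1+7/8z) = 1 + z + 35/88z²
  ⇒ R(z) = 1 + z + 35/88z².

Boundary: |R(x)|=1, x<0.
x=-1.25: |R|=0.3714
R=1: x+35/88x²=0 ⇒ x=−88/35=-2.5143; min R=1−1/(4·35/88)=0.3714>−1
Confirm numerically:
  x=-2.236: |R|=0.75252 <1
  x=-2.230: |R|=0.74786 <1
  x=-2.108: |R|=0.65937 <1
  x=-1.612: |R|=0.42151 <1
  x=-3.088: |R|=1.70463 >1
  x=-3.015: |R|=1.60043 >1
  x=-2.864: |R|=1.39836 >1
Interval (-2.5143, 0).

z* = -2.5143.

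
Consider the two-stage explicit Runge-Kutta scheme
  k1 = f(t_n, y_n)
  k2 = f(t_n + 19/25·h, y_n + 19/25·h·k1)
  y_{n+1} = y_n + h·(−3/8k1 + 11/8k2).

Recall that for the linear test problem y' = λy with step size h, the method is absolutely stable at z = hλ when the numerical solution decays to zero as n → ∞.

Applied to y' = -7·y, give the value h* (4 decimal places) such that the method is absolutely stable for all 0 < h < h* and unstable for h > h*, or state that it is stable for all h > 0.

(-0.9569,0); λ=-7 ⇒ h* = (200/209)/7 = 0.1367.

Set f=λy, z=hλ:
  k1=λy_n ⇒ h·k1=z·y_n;  k2=λ(1+19/25z)y_n ⇒ h·k2=z(1+19/25z)y_n
  y_{n+1}/y_n = 1 − 3/8z + 11/8z(1+19/25z) = 1 + z + 209/200z²
  so R(z) = 1 + z + 209/200z².

Solve |R(x)|<1 on ℝ⁻.
x=-1.29: |R|=1.4490
R=1: x+209/200x²=0 ⇒ x=−200/209=-0.9569; min R=1−1/(4·209/200)=0.7608>−1
Confirm numerically:
  x=-0.879: |R|=0.92841 <1
  x=-0.828: |R|=0.88844 <1
  x=-0.760: |R|=0.84359 <1
  x=-1.400: |R|=1.64820 >1
  x=-1.391: |R|=1.63095 >1
  x=-1.296: |R|=1.45920 >1
Interval (-0.9569, 0).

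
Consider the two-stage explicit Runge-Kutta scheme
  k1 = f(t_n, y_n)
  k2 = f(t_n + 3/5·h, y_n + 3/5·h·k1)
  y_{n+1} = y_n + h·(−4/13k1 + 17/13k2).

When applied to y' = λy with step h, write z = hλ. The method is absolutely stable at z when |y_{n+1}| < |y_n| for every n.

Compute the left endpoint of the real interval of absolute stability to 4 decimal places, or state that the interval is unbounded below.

On y'=λy, z=hλ:
  k1=λy_n ⇒ h·k1=z·y_n;  k2=λ(1+3/5z)y_n ⇒ h·k2=z(1+3/5z)y_n
  y_{n+1}/y_n = 1 − 4/13z + 17/13z(1+3/5z) = 1 + z + 51/65z²
  so R(z) = 1 + z + 51/65z².

Boundary: |R(x)|=1, x<0.
x=-0.58: |R|=0.6839
R=1: x+51/65x²=0 ⇒ x=−65/51=-1.2745; min R=1−1/(4·51/65)=0.6814>−1
Confirm numerically:
  x=-0.823: |R|=0.70844 <1
  x=-0.766: |R|=0.69438 <1
  x=-0.688: |R|=0.68339 <1
  x=-1.868: |R|=1.86986 >1
  x=-1.724: |R|=1.60802 >1
  x=-1.310: |R|=1.03648 >1
Interval (-1.2745, 0).

left endpoint -1.2745.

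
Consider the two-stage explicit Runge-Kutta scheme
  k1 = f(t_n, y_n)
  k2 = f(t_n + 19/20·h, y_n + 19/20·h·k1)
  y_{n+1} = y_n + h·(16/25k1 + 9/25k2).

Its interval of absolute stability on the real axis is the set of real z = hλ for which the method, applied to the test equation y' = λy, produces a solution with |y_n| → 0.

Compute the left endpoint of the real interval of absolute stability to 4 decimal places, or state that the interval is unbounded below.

left endpoint -2.9240.

Test eqn y'=λy, z=hλ:
  k1=λy_n ⇒ h·k1=z·y_n;  k2=λ(1+19/20z)y_n ⇒ h·k2=z(1+19/20z)y_n
  y_{n+1}/y_n = 1 + 16/25z + 9/25z(1+19/20z) = 1 + z + 171/500z²
  R(z) = 1 + z + 171/500z².

Boundary: |R(x)|=1, x<0.
x=-0.38: |R|=0.6694
R=1: x+171/500x²=0 ⇒ x=−500/171=-2.9240; min R=1−1/(4·171/500)=0.2690>−1
Confirm numerically:
  x=-2.872: |R|=0.94895 <1
  x=-2.597: |R|=0.70959 <1
  x=-1.804: |R|=0.30901 <1
  x=-3.453: |R|=1.62474 >1
  x=-3.323: |R|=1.45348 >1
  x=-3.256: |R|=1.36973 >1
Stable set (-2.9240, 0).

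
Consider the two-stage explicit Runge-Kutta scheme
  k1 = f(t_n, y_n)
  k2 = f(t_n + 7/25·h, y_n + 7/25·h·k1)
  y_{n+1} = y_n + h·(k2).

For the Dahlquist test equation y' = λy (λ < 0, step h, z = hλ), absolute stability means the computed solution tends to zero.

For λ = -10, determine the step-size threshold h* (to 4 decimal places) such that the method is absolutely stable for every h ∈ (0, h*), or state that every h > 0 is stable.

On y'=λy, z=hλ:
  k1=λy_n ⇒ h·k1=z·y_n;  k2=λ(1+7/25z)y_n ⇒ h·k2=z(1+7/25z)y_n
  y_{n+1}/y_n = 1 + z(1+7/25z) = 1 + z + 7/25z²
  ⇒ R(z) = 1 + z + 7/25z².

Find x<0 with |R(x)|<1.
x=-0.31: |R|=0.7169
R=1: x+7/25x²=0 ⇒ x=−25/7=-3.5714; min R=1−1/(4·7/25)=0.1071>−1
Confirm numerically:
  x=-2.859: |R|=0.42969 <1
  x=-2.512: |R|=0.25484 <1
  x=-1.870: |R|=0.10913 <1
  x=-4.132: |R|=1.64856 >1
  x=-3.941: |R|=1.40781 >1
  x=-3.768: |R|=1.20739 >1
Interval (-3.5714, 0).

(-3.5714,0); λ=-10 ⇒ h* = (25/7)/10 = 0.3571.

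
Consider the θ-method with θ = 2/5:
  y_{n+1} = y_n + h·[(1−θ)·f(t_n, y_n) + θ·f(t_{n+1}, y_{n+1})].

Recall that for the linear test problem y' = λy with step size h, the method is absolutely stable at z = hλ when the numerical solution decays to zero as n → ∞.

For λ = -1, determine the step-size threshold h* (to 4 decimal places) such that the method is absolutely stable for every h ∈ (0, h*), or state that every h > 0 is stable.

(-10.0000,0); λ=-1 ⇒ h* = (10)/1 = 10.0000.

On y'=λy, z=hλ:
  y_{n+1} = y_n + z·[3/5·y_n + 2/5·y_{n+1}] ⇒ (1 − 2/5z)y_{n+1} = (1 + 3/5z)y_n
  so R(z) = (1 + 3/5z)/(1 − 2/5z).

Need |R(x)|<1, x<0.
x=-1: |R|=0.2857
R=−1: 1+3/5x = −1+2/5x ⇒ -1/5x=2 ⇒ x=2/(-1/5)=-10.0000
Confirm numerically:
  x=-7.929: |R|=0.90071 <1
  x=-7.704: |R|=0.88750 <1
  x=-6.701: |R|=0.82073 <1
  x=-4.470: |R|=0.60330 <1
  x=-10.378: |R|=1.01468 >1
  x=-10.317: |R|=1.01237 >1
  x=-10.037: |R|=1.00148 >1
So |R|<1 on (-10.0000, 0).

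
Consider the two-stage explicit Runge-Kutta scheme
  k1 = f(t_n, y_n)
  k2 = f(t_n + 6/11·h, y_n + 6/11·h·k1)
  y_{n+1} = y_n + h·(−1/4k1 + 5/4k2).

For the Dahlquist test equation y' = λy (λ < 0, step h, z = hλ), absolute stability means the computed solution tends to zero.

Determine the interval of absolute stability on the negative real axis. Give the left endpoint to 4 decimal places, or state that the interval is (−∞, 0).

z∈(-1.4667,0).

Test eqn y'=λy, z=hλ:
  k1=λy_n ⇒ h·k1=z·y_n;  k2=λ(1+6/11z)y_n ⇒ h·k2=z(1+6/11z)y_n
  y_{n+1}/y_n = 1 − 1/4z + 5/4z(1+6/11z) = 1 + z + 15/22z²
  Hence R(z) = 1 + z + 15/22z².

Find x<0 with |R(x)|<1.
x=-1.27: |R|=0.8297
R=1: x+15/22x²=0 ⇒ x=−22/15=-1.4667; min R=1−1/(4·15/22)=0.6333>−1
Confirm numerically:
  x=-0.711: |R|=0.63367 <1
  x=-0.661: |R|=0.63690 <1
  x=-0.657: |R|=0.63731 <1
  x=-1.967: |R|=1.67102 >1
  x=-1.744: |R|=1.32977 >1
  x=-1.598: |R|=1.14309 >1
Interval (-1.4667, 0).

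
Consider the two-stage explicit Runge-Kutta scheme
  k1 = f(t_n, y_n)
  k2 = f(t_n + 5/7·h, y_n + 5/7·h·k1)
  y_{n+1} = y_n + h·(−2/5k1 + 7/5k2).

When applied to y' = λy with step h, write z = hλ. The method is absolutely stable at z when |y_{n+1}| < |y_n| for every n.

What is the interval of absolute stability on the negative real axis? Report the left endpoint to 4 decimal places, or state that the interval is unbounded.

z∈(-1.0000,0).

Set f=λy, z=hλ:
  k1=λy_n ⇒ h·k1=z·y_n;  k2=λ(1+5/7z)y_n ⇒ h·k2=z(1+5/7z)y_n
  y_{n+1}/y_n = 1 − 2/5z + 7/5z(1+5/7z) = 1 + z + z²
  R(z) = 1 + z + z².

Solve |R(x)|<1 on ℝ⁻.
x=-1.64: |R|=2.0496
R=1: x+1x²=0 ⇒ x=−1=-1.0000; min R=1−1/(4·1)=0.7500>−1
Confirm numerically:
  x=-0.970: |R|=0.97090 <1
  x=-0.739: |R|=0.80712 <1
  x=-0.564: |R|=0.75410 <1
  x=-1.482: |R|=1.71432 >1
  x=-1.253: |R|=1.31701 >1
  x=-1.162: |R|=1.18824 >1
So |R|<1 on (-1.0000, 0).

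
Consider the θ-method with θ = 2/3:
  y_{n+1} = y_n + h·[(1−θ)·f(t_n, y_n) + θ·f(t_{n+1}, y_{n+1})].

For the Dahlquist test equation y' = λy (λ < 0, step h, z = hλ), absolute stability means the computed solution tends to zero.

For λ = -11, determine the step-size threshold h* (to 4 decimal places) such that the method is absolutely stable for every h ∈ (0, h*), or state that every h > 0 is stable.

interval (−∞, 0). Any h>0 works for λ=-11.

With y'=λy (z=hλ):
  y_{n+1} = y_n + z·[1/3·y_n + 2/3·y_{n+1}] ⇒ (1 − 2/3z)y_{n+1} = (1 + 1/3z)y_n
  so R(z) = (1 + 1/3z)/(1 − 2/3z).

Find x<0 with |R(x)|<1.
x=-0.4: |R|=0.6842
x=-2: |R|=0.1429
x=-10: |R|=0.3043
x=-100: |R|=0.4778
θ=2/3≥1/2 ⇒ |1+1/3x|<|1−2/3x| ∀x<0 ⇒ unbounded interval.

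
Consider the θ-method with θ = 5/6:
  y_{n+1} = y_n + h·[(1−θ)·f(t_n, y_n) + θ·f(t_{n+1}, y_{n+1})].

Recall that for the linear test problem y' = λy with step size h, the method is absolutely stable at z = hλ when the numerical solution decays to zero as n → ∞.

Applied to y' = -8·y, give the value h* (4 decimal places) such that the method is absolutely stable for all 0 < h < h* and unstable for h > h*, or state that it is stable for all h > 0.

(−∞, 0) — no finite endpoint. Any h>0 works for λ=-8.

With y'=λy (z=hλ):
  y_{n+1} = y_n + z·[1/6·y_n + 5/6·y_{n+1}] ⇒ (1 − 5/6z)y_{n+1} = (1 + 1/6z)y_n
  Hence R(z) = (1 + 1/6z)/(1 − 5/6z).

Boundary: |R(x)|=1, x<0.
x=-1.74: |R|=0.2898
x=-2: |R|=0.2500
x=-10: |R|=0.0714
x=-100: |R|=0.1858
θ=5/6≥1/2 ⇒ |1+1/6x|<|1−5/6x| ∀x<0 ⇒ unbounded interval.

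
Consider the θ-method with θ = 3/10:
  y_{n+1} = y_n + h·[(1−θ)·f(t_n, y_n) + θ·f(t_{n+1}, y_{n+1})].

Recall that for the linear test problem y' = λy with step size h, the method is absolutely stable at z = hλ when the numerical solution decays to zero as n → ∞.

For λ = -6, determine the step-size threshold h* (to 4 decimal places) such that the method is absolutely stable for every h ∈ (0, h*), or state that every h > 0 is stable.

(-5.0000,0); λ=-6 ⇒ h* = (5)/6 = 0.8333.

Test eqn y'=λy, z=hλ:
  y_{n+1} = y_n + z·[7/10·y_n + 3/10·y_{n+1}] ⇒ (1 − 3/10z)y_{n+1} = (1 + 7/10z)y_n
  R(z) = (1 + 7/10z)/(1 − 3/10z).

Boundary: |R(x)|=1, x<0.
x=-0.93: |R|=0.2729
R=−1: 1+7/10x = −1+3/10x ⇒ -2/5x=2 ⇒ x=2/(-2/5)=-5.0000
Confirm numerically:
  x=-3.448: |R|=0.69485 <1
  x=-3.217: |R|=0.63707 <1
  x=-3.204: |R|=0.63369 <1
  x=-5.428: |R|=1.06513 >1
  x=-5.087: |R|=1.01378 >1
  x=-5.052: |R|=1.00827 >1
Interval (-5.0000, 0).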